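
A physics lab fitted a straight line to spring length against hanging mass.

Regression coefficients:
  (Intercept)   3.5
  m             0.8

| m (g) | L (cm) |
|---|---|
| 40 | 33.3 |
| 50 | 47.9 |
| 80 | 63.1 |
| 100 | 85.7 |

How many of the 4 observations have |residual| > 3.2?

m=40: ŷ = 3.5 + 0.8·40 = 35.5; r = 33.3 − 35.5 = -2.2
m=50: ŷ = 3.5 + 0.8·50 = 43.5; r = 47.9 − 43.5 = 4.4
m=80: ŷ = 3.5 + 0.8·80 = 67.5; r = 63.1 − 67.5 = -4.4
m=100: ŷ = 3.5 + 0.8·100 = 83.5; r = 85.7 − 83.5 = 2.2
|r| > 3.2: m=50 (|r|=4.4), m=80 (|r|=4.4) → 2

2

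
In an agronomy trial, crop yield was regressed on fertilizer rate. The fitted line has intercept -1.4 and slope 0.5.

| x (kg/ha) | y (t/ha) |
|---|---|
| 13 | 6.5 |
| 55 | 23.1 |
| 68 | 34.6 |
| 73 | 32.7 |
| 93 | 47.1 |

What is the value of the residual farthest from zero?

x=13: ŷ = -1.4 + 0.5·13 = 5.1; e = 6.5 − 5.1 = 1.4
x=55: ŷ = -1.4 + 0.5·55 = 26.1; e = 23.1 − 26.1 = -3
x=68: ŷ = -1.4 + 0.5·68 = 32.6; e = 34.6 − 32.6 = 2
x=73: ŷ = -1.4 + 0.5·73 = 35.1; e = 32.7 − 35.1 = -2.4
x=93: ŷ = -1.4 + 0.5·93 = 45.1; e = 47.1 − 45.1 = 2
Largest |e| is 3 at x = 55, residual -3.

e = -3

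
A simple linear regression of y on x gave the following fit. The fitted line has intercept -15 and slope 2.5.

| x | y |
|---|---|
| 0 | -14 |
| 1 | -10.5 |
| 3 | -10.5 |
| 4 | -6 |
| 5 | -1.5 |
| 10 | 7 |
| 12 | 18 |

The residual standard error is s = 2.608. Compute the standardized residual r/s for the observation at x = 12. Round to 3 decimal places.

ŷ = -15 + 2.5·12 = 15
r = 18 − 15 = 3
r/s = 3 / 2.608 = 1.150

1.150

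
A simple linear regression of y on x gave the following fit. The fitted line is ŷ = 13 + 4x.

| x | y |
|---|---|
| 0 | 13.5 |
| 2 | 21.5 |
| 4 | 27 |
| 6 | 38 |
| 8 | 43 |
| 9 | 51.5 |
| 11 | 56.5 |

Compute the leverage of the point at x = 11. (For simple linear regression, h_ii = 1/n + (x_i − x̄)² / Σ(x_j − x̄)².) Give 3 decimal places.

x̄ = (0 + 2 + 4 + 6 + 8 + 9 + 11)/7 = 5.71429
Σ(x − x̄)² = 32.6531 + 13.7959 + 2.93878 + 0.0816327 + 5.22449 + 10.7959 + 27.9388 = 93.4286
h = 1/7 + (5.28571)²/93.4286 = 0.142857 + 0.299039 = 0.442

h = 0.442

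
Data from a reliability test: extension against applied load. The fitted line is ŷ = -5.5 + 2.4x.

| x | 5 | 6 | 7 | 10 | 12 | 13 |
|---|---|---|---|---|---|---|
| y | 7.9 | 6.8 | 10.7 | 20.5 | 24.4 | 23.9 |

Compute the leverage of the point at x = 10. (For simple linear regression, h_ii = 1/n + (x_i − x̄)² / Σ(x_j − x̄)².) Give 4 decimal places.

h = 0.1915

x̄ = (5 + 6 + 7 + 10 + 12 + 13)/6 = 8.83333
Σ(x − x̄)² = 14.6944 + 8.02778 + 3.36111 + 1.36111 + 10.0278 + 17.3611 = 54.8333
h = 1/6 + (1.16667)²/54.8333 = 0.166667 + 0.0248227 = 0.1915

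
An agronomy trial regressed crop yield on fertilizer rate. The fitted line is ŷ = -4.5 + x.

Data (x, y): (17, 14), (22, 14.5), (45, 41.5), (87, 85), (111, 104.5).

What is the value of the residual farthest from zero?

r = -3

x=17: ŷ = -4.5 + 17 = 12.5; r = 14 − 12.5 = 1.5
x=22: ŷ = -4.5 + 22 = 17.5; r = 14.5 − 17.5 = -3
x=45: ŷ = -4.5 + 45 = 40.5; r = 41.5 − 40.5 = 1
x=87: ŷ = -4.5 + 87 = 82.5; r = 85 − 82.5 = 2.5
x=111: ŷ = -4.5 + 111 = 106.5; r = 104.5 − 106.5 = -2
Largest |r| is 3 at x = 22, residual -3.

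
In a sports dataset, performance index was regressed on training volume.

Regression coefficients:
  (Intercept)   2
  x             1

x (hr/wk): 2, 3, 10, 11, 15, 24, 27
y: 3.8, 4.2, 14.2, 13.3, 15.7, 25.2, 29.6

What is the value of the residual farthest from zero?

e = 2.2

x=2: ŷ = 2 + 2 = 4; e = 3.8 − 4 = -0.2
x=3: ŷ = 2 + 3 = 5; e = 4.2 − 5 = -0.8
x=10: ŷ = 2 + 10 = 12; e = 14.2 − 12 = 2.2
x=11: ŷ = 2 + 11 = 13; e = 13.3 − 13 = 0.3
x=15: ŷ = 2 + 15 = 17; e = 15.7 − 17 = -1.3
x=24: ŷ = 2 + 24 = 26; e = 25.2 − 26 = -0.8
x=27: ŷ = 2 + 27 = 29; e = 29.6 − 29 = 0.6
Largest |e| is 2.2 at x = 10, residual 2.2.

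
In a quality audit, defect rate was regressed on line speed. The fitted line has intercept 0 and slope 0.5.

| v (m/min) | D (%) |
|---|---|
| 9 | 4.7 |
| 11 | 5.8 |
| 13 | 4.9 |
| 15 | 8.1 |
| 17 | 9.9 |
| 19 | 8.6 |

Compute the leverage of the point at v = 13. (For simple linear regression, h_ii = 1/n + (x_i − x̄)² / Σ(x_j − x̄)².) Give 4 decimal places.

h = 0.1810

v̄ = (9 + 11 + 13 + 15 + 17 + 19)/6 = 14
Σ(v − v̄)² = 25 + 9 + 1 + 1 + 9 + 25 = 70
h = 1/6 + (-1)²/70 = 0.166667 + 0.0142857 = 0.1810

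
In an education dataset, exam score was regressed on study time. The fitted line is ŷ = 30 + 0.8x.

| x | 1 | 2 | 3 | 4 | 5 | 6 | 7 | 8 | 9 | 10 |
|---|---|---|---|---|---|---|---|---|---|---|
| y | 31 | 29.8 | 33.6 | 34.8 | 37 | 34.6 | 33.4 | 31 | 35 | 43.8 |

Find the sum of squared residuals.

SSE = 88.8

x=1: ŷ = 30 + 0.8·1 = 30.8; r = 31 − 30.8 = 0.2
x=2: ŷ = 30 + 0.8·2 = 31.6; r = 29.8 − 31.6 = -1.8
x=3: ŷ = 30 + 0.8·3 = 32.4; r = 33.6 − 32.4 = 1.2
x=4: ŷ = 30 + 0.8·4 = 33.2; r = 34.8 − 33.2 = 1.6
x=5: ŷ = 30 + 0.8·5 = 34; r = 37 − 34 = 3
x=6: ŷ = 30 + 0.8·6 = 34.8; r = 34.6 − 34.8 = -0.2
x=7: ŷ = 30 + 0.8·7 = 35.6; r = 33.4 − 35.6 = -2.2
x=8: ŷ = 30 + 0.8·8 = 36.4; r = 31 − 36.4 = -5.4
x=9: ŷ = 30 + 0.8·9 = 37.2; r = 35 − 37.2 = -2.2
x=10: ŷ = 30 + 0.8·10 = 38; r = 43.8 − 38 = 5.8
SSE = 0.04 + 3.24 + 1.44 + 2.56 + 9 + 0.04 + 4.84 + 29.16 + 4.84 + 33.64 = 88.8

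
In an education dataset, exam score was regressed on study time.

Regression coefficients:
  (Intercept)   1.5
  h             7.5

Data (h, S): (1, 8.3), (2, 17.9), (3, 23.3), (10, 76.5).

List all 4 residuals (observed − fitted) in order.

-0.7, 1.4, -0.7, 0

h=1: ŷ = 1.5 + 7.5·1 = 9; e = 8.3 − 9 = -0.7
h=2: ŷ = 1.5 + 7.5·2 = 16.5; e = 17.9 − 16.5 = 1.4
h=3: ŷ = 1.5 + 7.5·3 = 24; e = 23.3 − 24 = -0.7
h=10: ŷ = 1.5 + 7.5·10 = 76.5; e = 76.5 − 76.5 = 0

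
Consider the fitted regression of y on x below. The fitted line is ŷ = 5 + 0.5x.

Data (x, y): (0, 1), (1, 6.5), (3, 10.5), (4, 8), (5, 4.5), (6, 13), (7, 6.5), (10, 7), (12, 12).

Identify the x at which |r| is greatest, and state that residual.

x=0: ŷ = 5 + 0.5·0 = 5; r = 1 − 5 = -4
x=1: ŷ = 5 + 0.5·1 = 5.5; r = 6.5 − 5.5 = 1
x=3: ŷ = 5 + 0.5·3 = 6.5; r = 10.5 − 6.5 = 4
x=4: ŷ = 5 + 0.5·4 = 7; r = 8 − 7 = 1
x=5: ŷ = 5 + 0.5·5 = 7.5; r = 4.5 − 7.5 = -3
x=6: ŷ = 5 + 0.5·6 = 8; r = 13 − 8 = 5
x=7: ŷ = 5 + 0.5·7 = 8.5; r = 6.5 − 8.5 = -2
x=10: ŷ = 5 + 0.5·10 = 10; r = 7 − 10 = -3
x=12: ŷ = 5 + 0.5·12 = 11; r = 12 − 11 = 1
Largest |r| is 5 at x = 6, residual 5.

x = 6, r = 5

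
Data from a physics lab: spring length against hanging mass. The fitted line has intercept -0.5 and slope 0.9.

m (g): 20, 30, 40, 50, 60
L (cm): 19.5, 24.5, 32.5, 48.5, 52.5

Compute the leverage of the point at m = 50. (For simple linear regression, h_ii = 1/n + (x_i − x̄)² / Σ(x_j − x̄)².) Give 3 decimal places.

h = 0.300

m̄ = (20 + 30 + 40 + 50 + 60)/5 = 40
Σ(m − m̄)² = 400 + 100 + 0 + 100 + 400 = 1000
h = 1/5 + (10)²/1000 = 0.2 + 0.1 = 0.300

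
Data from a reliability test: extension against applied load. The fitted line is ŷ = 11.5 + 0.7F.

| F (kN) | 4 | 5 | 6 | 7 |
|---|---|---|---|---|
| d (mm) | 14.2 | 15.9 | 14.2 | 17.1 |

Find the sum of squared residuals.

F=4: ŷ = 11.5 + 0.7·4 = 14.3; e = 14.2 − 14.3 = -0.1
F=5: ŷ = 11.5 + 0.7·5 = 15; e = 15.9 − 15 = 0.9
F=6: ŷ = 11.5 + 0.7·6 = 15.7; e = 14.2 − 15.7 = -1.5
F=7: ŷ = 11.5 + 0.7·7 = 16.4; e = 17.1 − 16.4 = 0.7
SSE = 0.01 + 0.81 + 2.25 + 0.49 = 3.56

SSE = 3.56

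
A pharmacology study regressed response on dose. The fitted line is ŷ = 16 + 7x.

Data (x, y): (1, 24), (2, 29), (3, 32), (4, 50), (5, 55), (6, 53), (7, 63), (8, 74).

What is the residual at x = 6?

ŷ = 16 + 7·6 = 58
r = 53 − 58 = -5

r = -5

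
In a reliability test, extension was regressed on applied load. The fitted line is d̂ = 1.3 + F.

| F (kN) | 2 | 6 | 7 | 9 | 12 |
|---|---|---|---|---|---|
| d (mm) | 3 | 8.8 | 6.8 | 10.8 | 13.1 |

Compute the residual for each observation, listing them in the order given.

F=2: d̂ = 1.3 + 2 = 3.3; r = 3 − 3.3 = -0.3
F=6: d̂ = 1.3 + 6 = 7.3; r = 8.8 − 7.3 = 1.5
F=7: d̂ = 1.3 + 7 = 8.3; r = 6.8 − 8.3 = -1.5
F=9: d̂ = 1.3 + 9 = 10.3; r = 10.8 − 10.3 = 0.5
F=12: d̂ = 1.3 + 12 = 13.3; r = 13.1 − 13.3 = -0.2

-0.3, 1.5, -1.5, 0.5, -0.2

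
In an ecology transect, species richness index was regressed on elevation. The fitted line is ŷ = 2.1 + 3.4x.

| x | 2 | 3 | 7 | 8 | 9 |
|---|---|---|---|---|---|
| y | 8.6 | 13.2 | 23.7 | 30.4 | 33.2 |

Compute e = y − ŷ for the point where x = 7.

e = -2.2

ŷ = 2.1 + 3.4·7 = 25.9
e = 23.7 − 25.9 = -2.2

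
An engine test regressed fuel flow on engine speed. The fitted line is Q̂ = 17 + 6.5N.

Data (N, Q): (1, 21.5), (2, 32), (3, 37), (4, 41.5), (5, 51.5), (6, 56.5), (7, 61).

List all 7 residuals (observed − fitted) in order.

-2, 2, 0.5, -1.5, 2, 0.5, -1.5

N=1: Q̂ = 17 + 6.5·1 = 23.5; e = 21.5 − 23.5 = -2
N=2: Q̂ = 17 + 6.5·2 = 30; e = 32 − 30 = 2
N=3: Q̂ = 17 + 6.5·3 = 36.5; e = 37 − 36.5 = 0.5
N=4: Q̂ = 17 + 6.5·4 = 43; e = 41.5 − 43 = -1.5
N=5: Q̂ = 17 + 6.5·5 = 49.5; e = 51.5 − 49.5 = 2
N=6: Q̂ = 17 + 6.5·6 = 56; e = 56.5 − 56 = 0.5
N=7: Q̂ = 17 + 6.5·7 = 62.5; e = 61 − 62.5 = -1.5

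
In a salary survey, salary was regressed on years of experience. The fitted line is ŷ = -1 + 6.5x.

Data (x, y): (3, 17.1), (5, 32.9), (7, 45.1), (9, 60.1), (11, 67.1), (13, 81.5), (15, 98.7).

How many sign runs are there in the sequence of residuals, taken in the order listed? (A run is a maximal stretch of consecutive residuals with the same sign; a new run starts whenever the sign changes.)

x=3: ŷ = -1 + 6.5·3 = 18.5; r = 17.1 − 18.5 = -1.4
x=5: ŷ = -1 + 6.5·5 = 31.5; r = 32.9 − 31.5 = 1.4
x=7: ŷ = -1 + 6.5·7 = 44.5; r = 45.1 − 44.5 = 0.6
x=9: ŷ = -1 + 6.5·9 = 57.5; r = 60.1 − 57.5 = 2.6
x=11: ŷ = -1 + 6.5·11 = 70.5; r = 67.1 − 70.5 = -3.4
x=13: ŷ = -1 + 6.5·13 = 83.5; r = 81.5 − 83.5 = -2
x=15: ŷ = -1 + 6.5·15 = 96.5; r = 98.7 − 96.5 = 2.2
Signs: − + + + − − +
Runs: −×1, +×3, −×2, +×1 → 4

4 runs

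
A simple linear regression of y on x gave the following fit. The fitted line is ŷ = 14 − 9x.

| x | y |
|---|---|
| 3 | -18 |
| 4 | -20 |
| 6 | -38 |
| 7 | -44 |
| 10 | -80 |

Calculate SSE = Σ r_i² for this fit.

SSE = 74

x=3: ŷ = 14 − 9·3 = -13; r = -18 − (-13) = -5
x=4: ŷ = 14 − 9·4 = -22; r = -20 − (-22) = 2
x=6: ŷ = 14 − 9·6 = -40; r = -38 − (-40) = 2
x=7: ŷ = 14 − 9·7 = -49; r = -44 − (-49) = 5
x=10: ŷ = 14 − 9·10 = -76; r = -80 − (-76) = -4
SSE = 25 + 4 + 4 + 25 + 16 = 74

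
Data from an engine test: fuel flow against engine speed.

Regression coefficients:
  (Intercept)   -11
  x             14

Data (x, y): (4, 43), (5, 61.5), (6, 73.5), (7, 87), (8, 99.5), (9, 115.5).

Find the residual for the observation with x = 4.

ŷ = -11 + 14·4 = 45
r = 43 − 45 = -2

r = -2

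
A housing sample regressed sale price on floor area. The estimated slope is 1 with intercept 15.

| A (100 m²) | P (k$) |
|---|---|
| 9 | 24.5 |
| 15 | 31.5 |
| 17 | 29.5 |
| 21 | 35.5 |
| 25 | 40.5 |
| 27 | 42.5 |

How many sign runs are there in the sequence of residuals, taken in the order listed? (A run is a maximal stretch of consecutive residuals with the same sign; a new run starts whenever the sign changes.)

A=9: ŷ = 15 + 9 = 24; e = 24.5 − 24 = 0.5
A=15: ŷ = 15 + 15 = 30; e = 31.5 − 30 = 1.5
A=17: ŷ = 15 + 17 = 32; e = 29.5 − 32 = -2.5
A=21: ŷ = 15 + 21 = 36; e = 35.5 − 36 = -0.5
A=25: ŷ = 15 + 25 = 40; e = 40.5 − 40 = 0.5
A=27: ŷ = 15 + 27 = 42; e = 42.5 − 42 = 0.5
Signs: + + − − + +
Runs: +×2, −×2, +×2 → 3

3 runs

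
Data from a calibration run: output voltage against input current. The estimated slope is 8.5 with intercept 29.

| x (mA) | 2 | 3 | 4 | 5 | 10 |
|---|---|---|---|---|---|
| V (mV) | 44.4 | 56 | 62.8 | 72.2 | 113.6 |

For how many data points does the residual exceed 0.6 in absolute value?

3

x=2: ŷ = 29 + 8.5·2 = 46; r = 44.4 − 46 = -1.6
x=3: ŷ = 29 + 8.5·3 = 54.5; r = 56 − 54.5 = 1.5
x=4: ŷ = 29 + 8.5·4 = 63; r = 62.8 − 63 = -0.2
x=5: ŷ = 29 + 8.5·5 = 71.5; r = 72.2 − 71.5 = 0.7
x=10: ŷ = 29 + 8.5·10 = 114; r = 113.6 − 114 = -0.4
|r| > 0.6: x=2 (|r|=1.6), x=3 (|r|=1.5), x=5 (|r|=0.7) → 3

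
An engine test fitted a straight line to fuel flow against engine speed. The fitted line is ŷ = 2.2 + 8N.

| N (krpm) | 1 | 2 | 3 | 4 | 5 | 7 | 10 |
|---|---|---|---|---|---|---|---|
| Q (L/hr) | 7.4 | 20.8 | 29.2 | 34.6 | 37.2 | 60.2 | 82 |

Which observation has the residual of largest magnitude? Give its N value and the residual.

N = 5, e = -5

N=1: ŷ = 2.2 + 8·1 = 10.2; e = 7.4 − 10.2 = -2.8
N=2: ŷ = 2.2 + 8·2 = 18.2; e = 20.8 − 18.2 = 2.6
N=3: ŷ = 2.2 + 8·3 = 26.2; e = 29.2 − 26.2 = 3
N=4: ŷ = 2.2 + 8·4 = 34.2; e = 34.6 − 34.2 = 0.4
N=5: ŷ = 2.2 + 8·5 = 42.2; e = 37.2 − 42.2 = -5
N=7: ŷ = 2.2 + 8·7 = 58.2; e = 60.2 − 58.2 = 2
N=10: ŷ = 2.2 + 8·10 = 82.2; e = 82 − 82.2 = -0.2
Largest |e| is 5 at N = 5, residual -5.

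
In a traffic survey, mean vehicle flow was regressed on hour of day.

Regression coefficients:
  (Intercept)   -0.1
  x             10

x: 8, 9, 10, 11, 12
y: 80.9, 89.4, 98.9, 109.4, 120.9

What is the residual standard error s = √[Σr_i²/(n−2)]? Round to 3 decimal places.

s = 1.080

x=8: ŷ = -0.1 + 10·8 = 79.9; r = 80.9 − 79.9 = 1
x=9: ŷ = -0.1 + 10·9 = 89.9; r = 89.4 − 89.9 = -0.5
x=10: ŷ = -0.1 + 10·10 = 99.9; r = 98.9 − 99.9 = -1
x=11: ŷ = -0.1 + 10·11 = 109.9; r = 109.4 − 109.9 = -0.5
x=12: ŷ = -0.1 + 10·12 = 119.9; r = 120.9 − 119.9 = 1
SSE = 1 + 0.25 + 1 + 0.25 + 1 = 3.5
s = √(3.5/3) = √1.16667 ≈ 1.080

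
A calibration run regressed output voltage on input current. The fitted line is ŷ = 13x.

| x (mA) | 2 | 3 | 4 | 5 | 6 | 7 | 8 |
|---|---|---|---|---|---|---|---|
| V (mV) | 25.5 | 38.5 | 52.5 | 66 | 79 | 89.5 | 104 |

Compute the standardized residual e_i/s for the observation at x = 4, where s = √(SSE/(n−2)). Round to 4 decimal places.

0.5000

x=2: ŷ = 13·2 = 26; e = 25.5 − 26 = -0.5
x=3: ŷ = 13·3 = 39; e = 38.5 − 39 = -0.5
x=4: ŷ = 13·4 = 52; e = 52.5 − 52 = 0.5
x=5: ŷ = 13·5 = 65; e = 66 − 65 = 1
x=6: ŷ = 13·6 = 78; e = 79 − 78 = 1
x=7: ŷ = 13·7 = 91; e = 89.5 − 91 = -1.5
x=8: ŷ = 13·8 = 104; e = 104 − 104 = 0
SSE = 0.25 + 0.25 + 0.25 + 1 + 1 + 2.25 + 0 = 5
s = √(5/5) = 1
e/s = 0.5 / 1 = 0.5000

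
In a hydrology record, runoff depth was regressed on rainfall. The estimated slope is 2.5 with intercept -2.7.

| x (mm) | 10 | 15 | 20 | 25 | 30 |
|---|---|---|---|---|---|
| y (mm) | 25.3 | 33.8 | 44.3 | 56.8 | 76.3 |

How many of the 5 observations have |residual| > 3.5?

x=10: ŷ = -2.7 + 2.5·10 = 22.3; e = 25.3 − 22.3 = 3
x=15: ŷ = -2.7 + 2.5·15 = 34.8; e = 33.8 − 34.8 = -1
x=20: ŷ = -2.7 + 2.5·20 = 47.3; e = 44.3 − 47.3 = -3
x=25: ŷ = -2.7 + 2.5·25 = 59.8; e = 56.8 − 59.8 = -3
x=30: ŷ = -2.7 + 2.5·30 = 72.3; e = 76.3 − 72.3 = 4
|e| > 3.5: x=30 (|e|=4) → 1

1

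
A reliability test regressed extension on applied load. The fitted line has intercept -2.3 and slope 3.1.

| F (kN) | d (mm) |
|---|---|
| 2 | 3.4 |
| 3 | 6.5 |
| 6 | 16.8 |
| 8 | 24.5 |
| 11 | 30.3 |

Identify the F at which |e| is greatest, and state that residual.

F=2: d̂ = -2.3 + 3.1·2 = 3.9; e = 3.4 − 3.9 = -0.5
F=3: d̂ = -2.3 + 3.1·3 = 7; e = 6.5 − 7 = -0.5
F=6: d̂ = -2.3 + 3.1·6 = 16.3; e = 16.8 − 16.3 = 0.5
F=8: d̂ = -2.3 + 3.1·8 = 22.5; e = 24.5 − 22.5 = 2
F=11: d̂ = -2.3 + 3.1·11 = 31.8; e = 30.3 − 31.8 = -1.5
Largest |e| is 2 at F = 8, residual 2.

F = 8, e = 2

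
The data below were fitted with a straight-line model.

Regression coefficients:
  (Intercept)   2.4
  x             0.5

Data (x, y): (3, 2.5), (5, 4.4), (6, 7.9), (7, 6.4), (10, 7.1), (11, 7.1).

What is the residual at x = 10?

e = -0.3

ŷ = 2.4 + 0.5·10 = 7.4
e = 7.1 − 7.4 = -0.3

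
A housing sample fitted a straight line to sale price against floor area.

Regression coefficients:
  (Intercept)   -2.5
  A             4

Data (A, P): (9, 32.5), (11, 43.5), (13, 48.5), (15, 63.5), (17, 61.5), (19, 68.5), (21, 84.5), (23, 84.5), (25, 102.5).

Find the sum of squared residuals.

SSE = 142

A=9: P̂ = -2.5 + 4·9 = 33.5; e = 32.5 − 33.5 = -1
A=11: P̂ = -2.5 + 4·11 = 41.5; e = 43.5 − 41.5 = 2
A=13: P̂ = -2.5 + 4·13 = 49.5; e = 48.5 − 49.5 = -1
A=15: P̂ = -2.5 + 4·15 = 57.5; e = 63.5 − 57.5 = 6
A=17: P̂ = -2.5 + 4·17 = 65.5; e = 61.5 − 65.5 = -4
A=19: P̂ = -2.5 + 4·19 = 73.5; e = 68.5 − 73.5 = -5
A=21: P̂ = -2.5 + 4·21 = 81.5; e = 84.5 − 81.5 = 3
A=23: P̂ = -2.5 + 4·23 = 89.5; e = 84.5 − 89.5 = -5
A=25: P̂ = -2.5 + 4·25 = 97.5; e = 102.5 − 97.5 = 5
SSE = 1 + 4 + 1 + 36 + 16 + 25 + 9 + 25 + 25 = 142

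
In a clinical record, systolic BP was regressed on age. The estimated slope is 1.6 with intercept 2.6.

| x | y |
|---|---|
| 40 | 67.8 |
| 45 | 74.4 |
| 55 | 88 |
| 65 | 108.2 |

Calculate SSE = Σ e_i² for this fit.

SSE = 10.8

x=40: ŷ = 2.6 + 1.6·40 = 66.6; e = 67.8 − 66.6 = 1.2
x=45: ŷ = 2.6 + 1.6·45 = 74.6; e = 74.4 − 74.6 = -0.2
x=55: ŷ = 2.6 + 1.6·55 = 90.6; e = 88 − 90.6 = -2.6
x=65: ŷ = 2.6 + 1.6·65 = 106.6; e = 108.2 − 106.6 = 1.6
SSE = 1.44 + 0.04 + 6.76 + 2.56 = 10.8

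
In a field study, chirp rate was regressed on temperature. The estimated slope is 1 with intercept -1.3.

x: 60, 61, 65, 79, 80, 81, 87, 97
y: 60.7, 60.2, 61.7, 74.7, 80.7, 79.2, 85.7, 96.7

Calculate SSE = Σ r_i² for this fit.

x=60: ŷ = -1.3 + 60 = 58.7; r = 60.7 − 58.7 = 2
x=61: ŷ = -1.3 + 61 = 59.7; r = 60.2 − 59.7 = 0.5
x=65: ŷ = -1.3 + 65 = 63.7; r = 61.7 − 63.7 = -2
x=79: ŷ = -1.3 + 79 = 77.7; r = 74.7 − 77.7 = -3
x=80: ŷ = -1.3 + 80 = 78.7; r = 80.7 − 78.7 = 2
x=81: ŷ = -1.3 + 81 = 79.7; r = 79.2 − 79.7 = -0.5
x=87: ŷ = -1.3 + 87 = 85.7; r = 85.7 − 85.7 = 0
x=97: ŷ = -1.3 + 97 = 95.7; r = 96.7 − 95.7 = 1
SSE = 4 + 0.25 + 4 + 9 + 4 + 0.25 + 0 + 1 = 22.5

SSE = 22.5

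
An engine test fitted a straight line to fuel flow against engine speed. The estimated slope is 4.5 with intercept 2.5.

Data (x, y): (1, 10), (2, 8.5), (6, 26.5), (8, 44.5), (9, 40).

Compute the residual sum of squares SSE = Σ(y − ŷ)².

SSE = 72

x=1: ŷ = 2.5 + 4.5·1 = 7; r = 10 − 7 = 3
x=2: ŷ = 2.5 + 4.5·2 = 11.5; r = 8.5 − 11.5 = -3
x=6: ŷ = 2.5 + 4.5·6 = 29.5; r = 26.5 − 29.5 = -3
x=8: ŷ = 2.5 + 4.5·8 = 38.5; r = 44.5 − 38.5 = 6
x=9: ŷ = 2.5 + 4.5·9 = 43; r = 40 − 43 = -3
SSE = 9 + 9 + 9 + 36 + 9 = 72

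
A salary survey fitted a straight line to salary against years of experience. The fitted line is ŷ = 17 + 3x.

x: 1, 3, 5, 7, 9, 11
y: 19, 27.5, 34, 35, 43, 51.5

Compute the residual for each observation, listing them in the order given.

x=1: ŷ = 17 + 3·1 = 20; e = 19 − 20 = -1
x=3: ŷ = 17 + 3·3 = 26; e = 27.5 − 26 = 1.5
x=5: ŷ = 17 + 3·5 = 32; e = 34 − 32 = 2
x=7: ŷ = 17 + 3·7 = 38; e = 35 − 38 = -3
x=9: ŷ = 17 + 3·9 = 44; e = 43 − 44 = -1
x=11: ŷ = 17 + 3·11 = 50; e = 51.5 − 50 = 1.5

-1, 1.5, 2, -3, -1, 1.5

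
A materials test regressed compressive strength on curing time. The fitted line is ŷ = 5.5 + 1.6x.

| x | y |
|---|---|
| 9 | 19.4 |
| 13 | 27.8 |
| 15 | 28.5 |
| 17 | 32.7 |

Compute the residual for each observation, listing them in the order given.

x=9: ŷ = 5.5 + 1.6·9 = 19.9; r = 19.4 − 19.9 = -0.5
x=13: ŷ = 5.5 + 1.6·13 = 26.3; r = 27.8 − 26.3 = 1.5
x=15: ŷ = 5.5 + 1.6·15 = 29.5; r = 28.5 − 29.5 = -1
x=17: ŷ = 5.5 + 1.6·17 = 32.7; r = 32.7 − 32.7 = 0

-0.5, 1.5, -1, 0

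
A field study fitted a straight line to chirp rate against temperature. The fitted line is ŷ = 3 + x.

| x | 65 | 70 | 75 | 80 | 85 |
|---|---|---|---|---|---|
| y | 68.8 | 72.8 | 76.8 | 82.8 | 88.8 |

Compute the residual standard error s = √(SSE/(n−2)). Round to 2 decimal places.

s = 0.97

x=65: ŷ = 3 + 65 = 68; r = 68.8 − 68 = 0.8
x=70: ŷ = 3 + 70 = 73; r = 72.8 − 73 = -0.2
x=75: ŷ = 3 + 75 = 78; r = 76.8 − 78 = -1.2
x=80: ŷ = 3 + 80 = 83; r = 82.8 − 83 = -0.2
x=85: ŷ = 3 + 85 = 88; r = 88.8 − 88 = 0.8
SSE = 0.64 + 0.04 + 1.44 + 0.04 + 0.64 = 2.8
s = √(2.8/3) = √0.933333 ≈ 0.97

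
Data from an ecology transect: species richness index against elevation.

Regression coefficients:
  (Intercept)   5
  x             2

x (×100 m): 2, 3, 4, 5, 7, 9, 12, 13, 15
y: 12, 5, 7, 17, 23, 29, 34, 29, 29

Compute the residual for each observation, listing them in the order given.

3, -6, -6, 2, 4, 6, 5, -2, -6

x=2: ŷ = 5 + 2·2 = 9; r = 12 − 9 = 3
x=3: ŷ = 5 + 2·3 = 11; r = 5 − 11 = -6
x=4: ŷ = 5 + 2·4 = 13; r = 7 − 13 = -6
x=5: ŷ = 5 + 2·5 = 15; r = 17 − 15 = 2
x=7: ŷ = 5 + 2·7 = 19; r = 23 − 19 = 4
x=9: ŷ = 5 + 2·9 = 23; r = 29 − 23 = 6
x=12: ŷ = 5 + 2·12 = 29; r = 34 − 29 = 5
x=13: ŷ = 5 + 2·13 = 31; r = 29 − 31 = -2
x=15: ŷ = 5 + 2·15 = 35; r = 29 − 35 = -6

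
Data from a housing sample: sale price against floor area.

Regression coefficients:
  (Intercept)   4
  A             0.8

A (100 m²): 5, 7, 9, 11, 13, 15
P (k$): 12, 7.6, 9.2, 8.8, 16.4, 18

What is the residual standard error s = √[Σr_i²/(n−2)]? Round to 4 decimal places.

A=5: P̂ = 4 + 0.8·5 = 8; r = 12 − 8 = 4
A=7: P̂ = 4 + 0.8·7 = 9.6; r = 7.6 − 9.6 = -2
A=9: P̂ = 4 + 0.8·9 = 11.2; r = 9.2 − 11.2 = -2
A=11: P̂ = 4 + 0.8·11 = 12.8; r = 8.8 − 12.8 = -4
A=13: P̂ = 4 + 0.8·13 = 14.4; r = 16.4 − 14.4 = 2
A=15: P̂ = 4 + 0.8·15 = 16; r = 18 − 16 = 2
SSE = 16 + 4 + 4 + 16 + 4 + 4 = 48
s = √(48/4) = √12 ≈ 3.4641

s = 3.4641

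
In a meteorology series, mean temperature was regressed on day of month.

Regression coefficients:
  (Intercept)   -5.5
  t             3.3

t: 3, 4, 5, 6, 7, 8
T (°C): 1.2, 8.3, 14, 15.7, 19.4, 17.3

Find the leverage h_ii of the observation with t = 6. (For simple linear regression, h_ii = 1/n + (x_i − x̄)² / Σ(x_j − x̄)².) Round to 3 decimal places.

h = 0.181

t̄ = (3 + 4 + 5 + 6 + 7 + 8)/6 = 5.5
Σ(t − t̄)² = 6.25 + 2.25 + 0.25 + 0.25 + 2.25 + 6.25 = 17.5
h = 1/6 + (0.5)²/17.5 = 0.166667 + 0.0142857 = 0.181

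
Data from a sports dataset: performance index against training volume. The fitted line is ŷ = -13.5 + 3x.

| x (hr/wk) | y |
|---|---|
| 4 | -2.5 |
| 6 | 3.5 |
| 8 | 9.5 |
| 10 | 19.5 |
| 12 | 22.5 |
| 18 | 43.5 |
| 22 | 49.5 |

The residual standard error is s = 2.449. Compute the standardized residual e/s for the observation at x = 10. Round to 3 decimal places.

ŷ = -13.5 + 3·10 = 16.5
e = 19.5 − 16.5 = 3
e/s = 3 / 2.449 = 1.225

1.225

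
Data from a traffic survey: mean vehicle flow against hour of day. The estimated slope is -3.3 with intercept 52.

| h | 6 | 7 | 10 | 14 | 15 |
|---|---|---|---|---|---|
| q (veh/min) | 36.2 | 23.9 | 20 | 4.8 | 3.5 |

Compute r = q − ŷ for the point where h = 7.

r = -5

ŷ = 52 − 3.3·7 = 28.9
r = 23.9 − 28.9 = -5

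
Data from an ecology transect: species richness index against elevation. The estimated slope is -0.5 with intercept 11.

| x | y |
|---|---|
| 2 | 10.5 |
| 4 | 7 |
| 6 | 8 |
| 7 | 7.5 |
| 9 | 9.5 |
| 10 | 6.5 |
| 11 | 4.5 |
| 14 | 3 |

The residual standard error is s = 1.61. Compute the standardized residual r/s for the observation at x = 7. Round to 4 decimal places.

ŷ = 11 − 0.5·7 = 7.5
r = 7.5 − 7.5 = 0
r/s = 0 / 1.61 = 0.0000

0.0000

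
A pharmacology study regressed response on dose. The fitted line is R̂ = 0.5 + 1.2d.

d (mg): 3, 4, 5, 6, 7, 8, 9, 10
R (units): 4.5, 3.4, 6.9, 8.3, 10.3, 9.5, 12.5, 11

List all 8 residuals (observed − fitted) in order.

d=3: R̂ = 0.5 + 1.2·3 = 4.1; e = 4.5 − 4.1 = 0.4
d=4: R̂ = 0.5 + 1.2·4 = 5.3; e = 3.4 − 5.3 = -1.9
d=5: R̂ = 0.5 + 1.2·5 = 6.5; e = 6.9 − 6.5 = 0.4
d=6: R̂ = 0.5 + 1.2·6 = 7.7; e = 8.3 − 7.7 = 0.6
d=7: R̂ = 0.5 + 1.2·7 = 8.9; e = 10.3 − 8.9 = 1.4
d=8: R̂ = 0.5 + 1.2·8 = 10.1; e = 9.5 − 10.1 = -0.6
d=9: R̂ = 0.5 + 1.2·9 = 11.3; e = 12.5 − 11.3 = 1.2
d=10: R̂ = 0.5 + 1.2·10 = 12.5; e = 11 − 12.5 = -1.5

0.4, -1.9, 0.4, 0.6, 1.4, -0.6, 1.2, -1.5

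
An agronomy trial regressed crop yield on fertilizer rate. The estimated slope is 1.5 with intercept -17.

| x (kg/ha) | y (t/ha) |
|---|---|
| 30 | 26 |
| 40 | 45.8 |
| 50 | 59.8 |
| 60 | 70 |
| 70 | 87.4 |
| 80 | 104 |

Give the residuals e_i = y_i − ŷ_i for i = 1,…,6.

x=30: ŷ = -17 + 1.5·30 = 28; e = 26 − 28 = -2
x=40: ŷ = -17 + 1.5·40 = 43; e = 45.8 − 43 = 2.8
x=50: ŷ = -17 + 1.5·50 = 58; e = 59.8 − 58 = 1.8
x=60: ŷ = -17 + 1.5·60 = 73; e = 70 − 73 = -3
x=70: ŷ = -17 + 1.5·70 = 88; e = 87.4 − 88 = -0.6
x=80: ŷ = -17 + 1.5·80 = 103; e = 104 − 103 = 1

-2, 2.8, 1.8, -3, -0.6, 1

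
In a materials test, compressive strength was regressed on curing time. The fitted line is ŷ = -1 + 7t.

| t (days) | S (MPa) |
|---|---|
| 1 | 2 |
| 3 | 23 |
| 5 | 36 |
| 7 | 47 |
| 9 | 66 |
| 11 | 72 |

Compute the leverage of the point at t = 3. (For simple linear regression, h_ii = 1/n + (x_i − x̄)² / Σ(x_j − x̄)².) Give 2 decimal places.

h = 0.30

t̄ = (1 + 3 + 5 + 7 + 9 + 11)/6 = 6
Σ(t − t̄)² = 25 + 9 + 1 + 1 + 9 + 25 = 70
h = 1/6 + (-3)²/70 = 0.166667 + 0.128571 = 0.30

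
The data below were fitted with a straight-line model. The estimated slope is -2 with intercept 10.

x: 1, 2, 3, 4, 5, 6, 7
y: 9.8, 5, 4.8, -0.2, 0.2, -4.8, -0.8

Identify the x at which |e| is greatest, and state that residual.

x = 7, e = 3.2

x=1: ŷ = 10 − 2·1 = 8; e = 9.8 − 8 = 1.8
x=2: ŷ = 10 − 2·2 = 6; e = 5 − 6 = -1
x=3: ŷ = 10 − 2·3 = 4; e = 4.8 − 4 = 0.8
x=4: ŷ = 10 − 2·4 = 2; e = -0.2 − 2 = -2.2
x=5: ŷ = 10 − 2·5 = 0; e = 0.2 − 0 = 0.2
x=6: ŷ = 10 − 2·6 = -2; e = -4.8 − (-2) = -2.8
x=7: ŷ = 10 − 2·7 = -4; e = -0.8 − (-4) = 3.2
Largest |e| is 3.2 at x = 7, residual 3.2.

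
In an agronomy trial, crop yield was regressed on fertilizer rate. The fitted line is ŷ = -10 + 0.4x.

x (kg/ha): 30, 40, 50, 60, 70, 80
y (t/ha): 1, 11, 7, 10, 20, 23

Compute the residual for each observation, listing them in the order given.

-1, 5, -3, -4, 2, 1

x=30: ŷ = -10 + 0.4·30 = 2; e = 1 − 2 = -1
x=40: ŷ = -10 + 0.4·40 = 6; e = 11 − 6 = 5
x=50: ŷ = -10 + 0.4·50 = 10; e = 7 − 10 = -3
x=60: ŷ = -10 + 0.4·60 = 14; e = 10 − 14 = -4
x=70: ŷ = -10 + 0.4·70 = 18; e = 20 − 18 = 2
x=80: ŷ = -10 + 0.4·80 = 22; e = 23 − 22 = 1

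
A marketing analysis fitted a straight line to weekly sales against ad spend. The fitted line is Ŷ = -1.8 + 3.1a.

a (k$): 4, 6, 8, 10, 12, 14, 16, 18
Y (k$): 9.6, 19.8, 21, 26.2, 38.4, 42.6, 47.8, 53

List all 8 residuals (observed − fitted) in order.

a=4: Ŷ = -1.8 + 3.1·4 = 10.6; r = 9.6 − 10.6 = -1
a=6: Ŷ = -1.8 + 3.1·6 = 16.8; r = 19.8 − 16.8 = 3
a=8: Ŷ = -1.8 + 3.1·8 = 23; r = 21 − 23 = -2
a=10: Ŷ = -1.8 + 3.1·10 = 29.2; r = 26.2 − 29.2 = -3
a=12: Ŷ = -1.8 + 3.1·12 = 35.4; r = 38.4 − 35.4 = 3
a=14: Ŷ = -1.8 + 3.1·14 = 41.6; r = 42.6 − 41.6 = 1
a=16: Ŷ = -1.8 + 3.1·16 = 47.8; r = 47.8 − 47.8 = 0
a=18: Ŷ = -1.8 + 3.1·18 = 54; r = 53 − 54 = -1

-1, 3, -2, -3, 3, 1, 0, -1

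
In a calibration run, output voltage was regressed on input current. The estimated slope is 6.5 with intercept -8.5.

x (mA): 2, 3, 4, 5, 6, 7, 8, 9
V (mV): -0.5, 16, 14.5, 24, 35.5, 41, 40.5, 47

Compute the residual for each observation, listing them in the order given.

-5, 5, -3, 0, 5, 4, -3, -3

x=2: ŷ = -8.5 + 6.5·2 = 4.5; e = -0.5 − 4.5 = -5
x=3: ŷ = -8.5 + 6.5·3 = 11; e = 16 − 11 = 5
x=4: ŷ = -8.5 + 6.5·4 = 17.5; e = 14.5 − 17.5 = -3
x=5: ŷ = -8.5 + 6.5·5 = 24; e = 24 − 24 = 0
x=6: ŷ = -8.5 + 6.5·6 = 30.5; e = 35.5 − 30.5 = 5
x=7: ŷ = -8.5 + 6.5·7 = 37; e = 41 − 37 = 4
x=8: ŷ = -8.5 + 6.5·8 = 43.5; e = 40.5 − 43.5 = -3
x=9: ŷ = -8.5 + 6.5·9 = 50; e = 47 − 50 = -3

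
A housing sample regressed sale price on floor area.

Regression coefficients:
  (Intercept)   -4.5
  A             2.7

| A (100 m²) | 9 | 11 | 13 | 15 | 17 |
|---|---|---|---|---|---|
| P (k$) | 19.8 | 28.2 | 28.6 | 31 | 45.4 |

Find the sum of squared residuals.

SSE = 54

A=9: ŷ = -4.5 + 2.7·9 = 19.8; r = 19.8 − 19.8 = 0
A=11: ŷ = -4.5 + 2.7·11 = 25.2; r = 28.2 − 25.2 = 3
A=13: ŷ = -4.5 + 2.7·13 = 30.6; r = 28.6 − 30.6 = -2
A=15: ŷ = -4.5 + 2.7·15 = 36; r = 31 − 36 = -5
A=17: ŷ = -4.5 + 2.7·17 = 41.4; r = 45.4 − 41.4 = 4
SSE = 0 + 9 + 4 + 25 + 16 = 54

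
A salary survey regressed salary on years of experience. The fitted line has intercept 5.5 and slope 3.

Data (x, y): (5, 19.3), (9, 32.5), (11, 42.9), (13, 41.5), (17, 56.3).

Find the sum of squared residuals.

x=5: ŷ = 5.5 + 3·5 = 20.5; e = 19.3 − 20.5 = -1.2
x=9: ŷ = 5.5 + 3·9 = 32.5; e = 32.5 − 32.5 = 0
x=11: ŷ = 5.5 + 3·11 = 38.5; e = 42.9 − 38.5 = 4.4
x=13: ŷ = 5.5 + 3·13 = 44.5; e = 41.5 − 44.5 = -3
x=17: ŷ = 5.5 + 3·17 = 56.5; e = 56.3 − 56.5 = -0.2
SSE = 1.44 + 0 + 19.36 + 9 + 0.04 = 29.84

SSE = 29.84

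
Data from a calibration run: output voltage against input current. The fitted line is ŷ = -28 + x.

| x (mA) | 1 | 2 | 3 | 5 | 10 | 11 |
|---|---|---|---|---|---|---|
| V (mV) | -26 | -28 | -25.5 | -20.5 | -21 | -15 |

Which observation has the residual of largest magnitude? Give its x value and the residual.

x=1: ŷ = -28 + 1 = -27; r = -26 − (-27) = 1
x=2: ŷ = -28 + 2 = -26; r = -28 − (-26) = -2
x=3: ŷ = -28 + 3 = -25; r = -25.5 − (-25) = -0.5
x=5: ŷ = -28 + 5 = -23; r = -20.5 − (-23) = 2.5
x=10: ŷ = -28 + 10 = -18; r = -21 − (-18) = -3
x=11: ŷ = -28 + 11 = -17; r = -15 − (-17) = 2
Largest |r| is 3 at x = 10, residual -3.

x = 10, r = -3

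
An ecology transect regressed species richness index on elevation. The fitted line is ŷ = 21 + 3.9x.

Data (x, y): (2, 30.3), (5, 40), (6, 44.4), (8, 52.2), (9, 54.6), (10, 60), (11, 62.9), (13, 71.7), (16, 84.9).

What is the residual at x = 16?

ŷ = 21 + 3.9·16 = 83.4
e = 84.9 − 83.4 = 1.5

e = 1.5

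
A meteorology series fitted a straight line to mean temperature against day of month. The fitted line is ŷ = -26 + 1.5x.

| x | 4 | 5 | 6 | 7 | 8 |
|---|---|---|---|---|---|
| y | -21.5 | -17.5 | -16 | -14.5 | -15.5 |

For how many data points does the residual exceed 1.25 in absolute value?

2

x=4: ŷ = -26 + 1.5·4 = -20; e = -21.5 − (-20) = -1.5
x=5: ŷ = -26 + 1.5·5 = -18.5; e = -17.5 − (-18.5) = 1
x=6: ŷ = -26 + 1.5·6 = -17; e = -16 − (-17) = 1
x=7: ŷ = -26 + 1.5·7 = -15.5; e = -14.5 − (-15.5) = 1
x=8: ŷ = -26 + 1.5·8 = -14; e = -15.5 − (-14) = -1.5
|e| > 1.25: x=4 (|e|=1.5), x=8 (|e|=1.5) → 2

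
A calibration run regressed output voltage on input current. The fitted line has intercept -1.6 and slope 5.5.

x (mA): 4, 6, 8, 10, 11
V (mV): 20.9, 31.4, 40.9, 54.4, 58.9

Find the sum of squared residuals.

x=4: V̂ = -1.6 + 5.5·4 = 20.4; e = 20.9 − 20.4 = 0.5
x=6: V̂ = -1.6 + 5.5·6 = 31.4; e = 31.4 − 31.4 = 0
x=8: V̂ = -1.6 + 5.5·8 = 42.4; e = 40.9 − 42.4 = -1.5
x=10: V̂ = -1.6 + 5.5·10 = 53.4; e = 54.4 − 53.4 = 1
x=11: V̂ = -1.6 + 5.5·11 = 58.9; e = 58.9 − 58.9 = 0
SSE = 0.25 + 0 + 2.25 + 1 + 0 = 3.5

SSE = 3.5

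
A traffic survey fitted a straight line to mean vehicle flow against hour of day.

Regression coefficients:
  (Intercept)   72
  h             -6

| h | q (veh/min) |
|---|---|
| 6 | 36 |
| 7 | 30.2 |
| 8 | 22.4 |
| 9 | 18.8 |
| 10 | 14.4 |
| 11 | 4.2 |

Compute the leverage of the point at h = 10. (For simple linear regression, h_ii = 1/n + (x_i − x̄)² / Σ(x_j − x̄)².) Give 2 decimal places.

h̄ = (6 + 7 + 8 + 9 + 10 + 11)/6 = 8.5
Σ(h − h̄)² = 6.25 + 2.25 + 0.25 + 0.25 + 2.25 + 6.25 = 17.5
h = 1/6 + (1.5)²/17.5 = 0.166667 + 0.128571 = 0.30

h = 0.30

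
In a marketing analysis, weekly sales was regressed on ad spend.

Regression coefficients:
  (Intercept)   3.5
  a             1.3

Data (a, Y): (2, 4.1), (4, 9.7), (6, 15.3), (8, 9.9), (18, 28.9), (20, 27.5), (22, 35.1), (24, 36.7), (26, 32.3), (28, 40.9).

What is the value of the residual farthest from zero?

a=2: ŷ = 3.5 + 1.3·2 = 6.1; r = 4.1 − 6.1 = -2
a=4: ŷ = 3.5 + 1.3·4 = 8.7; r = 9.7 − 8.7 = 1
a=6: ŷ = 3.5 + 1.3·6 = 11.3; r = 15.3 − 11.3 = 4
a=8: ŷ = 3.5 + 1.3·8 = 13.9; r = 9.9 − 13.9 = -4
a=18: ŷ = 3.5 + 1.3·18 = 26.9; r = 28.9 − 26.9 = 2
a=20: ŷ = 3.5 + 1.3·20 = 29.5; r = 27.5 − 29.5 = -2
a=22: ŷ = 3.5 + 1.3·22 = 32.1; r = 35.1 − 32.1 = 3
a=24: ŷ = 3.5 + 1.3·24 = 34.7; r = 36.7 − 34.7 = 2
a=26: ŷ = 3.5 + 1.3·26 = 37.3; r = 32.3 − 37.3 = -5
a=28: ŷ = 3.5 + 1.3·28 = 39.9; r = 40.9 − 39.9 = 1
Largest |r| is 5 at a = 26, residual -5.

r = -5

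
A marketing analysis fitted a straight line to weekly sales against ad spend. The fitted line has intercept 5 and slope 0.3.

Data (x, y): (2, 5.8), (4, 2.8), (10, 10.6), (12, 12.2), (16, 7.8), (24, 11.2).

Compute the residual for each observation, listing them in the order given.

x=2: ŷ = 5 + 0.3·2 = 5.6; e = 5.8 − 5.6 = 0.2
x=4: ŷ = 5 + 0.3·4 = 6.2; e = 2.8 − 6.2 = -3.4
x=10: ŷ = 5 + 0.3·10 = 8; e = 10.6 − 8 = 2.6
x=12: ŷ = 5 + 0.3·12 = 8.6; e = 12.2 − 8.6 = 3.6
x=16: ŷ = 5 + 0.3·16 = 9.8; e = 7.8 − 9.8 = -2
x=24: ŷ = 5 + 0.3·24 = 12.2; e = 11.2 − 12.2 = -1

0.2, -3.4, 2.6, 3.6, -2, -1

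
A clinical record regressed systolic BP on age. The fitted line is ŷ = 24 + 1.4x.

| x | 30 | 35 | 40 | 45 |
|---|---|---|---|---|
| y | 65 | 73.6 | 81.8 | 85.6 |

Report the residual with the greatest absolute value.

x=30: ŷ = 24 + 1.4·30 = 66; e = 65 − 66 = -1
x=35: ŷ = 24 + 1.4·35 = 73; e = 73.6 − 73 = 0.6
x=40: ŷ = 24 + 1.4·40 = 80; e = 81.8 − 80 = 1.8
x=45: ŷ = 24 + 1.4·45 = 87; e = 85.6 − 87 = -1.4
Largest |e| is 1.8 at x = 40, residual 1.8.

e = 1.8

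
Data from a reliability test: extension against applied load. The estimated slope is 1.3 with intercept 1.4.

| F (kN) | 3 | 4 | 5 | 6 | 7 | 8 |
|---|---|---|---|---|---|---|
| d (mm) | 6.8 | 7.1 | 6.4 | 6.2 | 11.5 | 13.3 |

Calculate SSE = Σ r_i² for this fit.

SSE = 17

F=3: d̂ = 1.4 + 1.3·3 = 5.3; r = 6.8 − 5.3 = 1.5
F=4: d̂ = 1.4 + 1.3·4 = 6.6; r = 7.1 − 6.6 = 0.5
F=5: d̂ = 1.4 + 1.3·5 = 7.9; r = 6.4 − 7.9 = -1.5
F=6: d̂ = 1.4 + 1.3·6 = 9.2; r = 6.2 − 9.2 = -3
F=7: d̂ = 1.4 + 1.3·7 = 10.5; r = 11.5 − 10.5 = 1
F=8: d̂ = 1.4 + 1.3·8 = 11.8; r = 13.3 − 11.8 = 1.5
SSE = 2.25 + 0.25 + 2.25 + 9 + 1 + 2.25 = 17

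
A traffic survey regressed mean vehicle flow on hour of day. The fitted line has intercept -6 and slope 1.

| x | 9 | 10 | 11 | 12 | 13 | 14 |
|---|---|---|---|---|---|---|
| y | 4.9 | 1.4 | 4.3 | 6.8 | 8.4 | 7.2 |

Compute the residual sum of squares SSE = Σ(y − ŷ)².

x=9: ŷ = -6 + 9 = 3; r = 4.9 − 3 = 1.9
x=10: ŷ = -6 + 10 = 4; r = 1.4 − 4 = -2.6
x=11: ŷ = -6 + 11 = 5; r = 4.3 − 5 = -0.7
x=12: ŷ = -6 + 12 = 6; r = 6.8 − 6 = 0.8
x=13: ŷ = -6 + 13 = 7; r = 8.4 − 7 = 1.4
x=14: ŷ = -6 + 14 = 8; r = 7.2 − 8 = -0.8
SSE = 3.61 + 6.76 + 0.49 + 0.64 + 1.96 + 0.64 = 14.1

SSE = 14.1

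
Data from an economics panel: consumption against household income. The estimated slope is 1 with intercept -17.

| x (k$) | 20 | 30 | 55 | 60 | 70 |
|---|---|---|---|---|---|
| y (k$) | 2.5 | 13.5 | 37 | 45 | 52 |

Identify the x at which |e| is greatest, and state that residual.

x=20: ŷ = -17 + 20 = 3; e = 2.5 − 3 = -0.5
x=30: ŷ = -17 + 30 = 13; e = 13.5 − 13 = 0.5
x=55: ŷ = -17 + 55 = 38; e = 37 − 38 = -1
x=60: ŷ = -17 + 60 = 43; e = 45 − 43 = 2
x=70: ŷ = -17 + 70 = 53; e = 52 − 53 = -1
Largest |e| is 2 at x = 60, residual 2.

x = 60, e = 2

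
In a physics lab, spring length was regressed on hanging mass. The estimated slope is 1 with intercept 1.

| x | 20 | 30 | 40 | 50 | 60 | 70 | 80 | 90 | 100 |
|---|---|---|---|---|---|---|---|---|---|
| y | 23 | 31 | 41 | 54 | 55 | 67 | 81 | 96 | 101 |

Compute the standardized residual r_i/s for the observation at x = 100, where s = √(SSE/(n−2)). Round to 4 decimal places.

x=20: ŷ = 1 + 20 = 21; r = 23 − 21 = 2
x=30: ŷ = 1 + 30 = 31; r = 31 − 31 = 0
x=40: ŷ = 1 + 40 = 41; r = 41 − 41 = 0
x=50: ŷ = 1 + 50 = 51; r = 54 − 51 = 3
x=60: ŷ = 1 + 60 = 61; r = 55 − 61 = -6
x=70: ŷ = 1 + 70 = 71; r = 67 − 71 = -4
x=80: ŷ = 1 + 80 = 81; r = 81 − 81 = 0
x=90: ŷ = 1 + 90 = 91; r = 96 − 91 = 5
x=100: ŷ = 1 + 100 = 101; r = 101 − 101 = 0
SSE = 4 + 0 + 0 + 9 + 36 + 16 + 0 + 25 + 0 = 90
s = √(90/7) = 3.58569
r/s = 0 / 3.58569 = 0.0000

0.0000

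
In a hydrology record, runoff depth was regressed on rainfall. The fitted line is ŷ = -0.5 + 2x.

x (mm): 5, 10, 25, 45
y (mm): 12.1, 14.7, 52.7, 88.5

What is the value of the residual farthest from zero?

x=5: ŷ = -0.5 + 2·5 = 9.5; r = 12.1 − 9.5 = 2.6
x=10: ŷ = -0.5 + 2·10 = 19.5; r = 14.7 − 19.5 = -4.8
x=25: ŷ = -0.5 + 2·25 = 49.5; r = 52.7 − 49.5 = 3.2
x=45: ŷ = -0.5 + 2·45 = 89.5; r = 88.5 − 89.5 = -1
Largest |r| is 4.8 at x = 10, residual -4.8.

r = -4.8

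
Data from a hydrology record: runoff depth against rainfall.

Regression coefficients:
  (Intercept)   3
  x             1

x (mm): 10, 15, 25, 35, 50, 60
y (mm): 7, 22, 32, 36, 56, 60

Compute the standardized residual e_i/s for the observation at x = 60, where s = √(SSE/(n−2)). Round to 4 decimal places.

x=10: ŷ = 3 + 10 = 13; e = 7 − 13 = -6
x=15: ŷ = 3 + 15 = 18; e = 22 − 18 = 4
x=25: ŷ = 3 + 25 = 28; e = 32 − 28 = 4
x=35: ŷ = 3 + 35 = 38; e = 36 − 38 = -2
x=50: ŷ = 3 + 50 = 53; e = 56 − 53 = 3
x=60: ŷ = 3 + 60 = 63; e = 60 − 63 = -3
SSE = 36 + 16 + 16 + 4 + 9 + 9 = 90
s = √(90/4) = 4.74342
e/s = -3 / 4.74342 = -0.6325

-0.6325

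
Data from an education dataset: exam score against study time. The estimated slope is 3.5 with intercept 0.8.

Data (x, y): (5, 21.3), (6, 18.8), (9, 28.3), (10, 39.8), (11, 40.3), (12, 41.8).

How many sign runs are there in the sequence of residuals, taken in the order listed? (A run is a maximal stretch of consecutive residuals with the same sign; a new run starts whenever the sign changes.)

4 runs

x=5: ŷ = 0.8 + 3.5·5 = 18.3; r = 21.3 − 18.3 = 3
x=6: ŷ = 0.8 + 3.5·6 = 21.8; r = 18.8 − 21.8 = -3
x=9: ŷ = 0.8 + 3.5·9 = 32.3; r = 28.3 − 32.3 = -4
x=10: ŷ = 0.8 + 3.5·10 = 35.8; r = 39.8 − 35.8 = 4
x=11: ŷ = 0.8 + 3.5·11 = 39.3; r = 40.3 − 39.3 = 1
x=12: ŷ = 0.8 + 3.5·12 = 42.8; r = 41.8 − 42.8 = -1
Signs: + − − + + −
Runs: +×1, −×2, +×2, −×1 → 4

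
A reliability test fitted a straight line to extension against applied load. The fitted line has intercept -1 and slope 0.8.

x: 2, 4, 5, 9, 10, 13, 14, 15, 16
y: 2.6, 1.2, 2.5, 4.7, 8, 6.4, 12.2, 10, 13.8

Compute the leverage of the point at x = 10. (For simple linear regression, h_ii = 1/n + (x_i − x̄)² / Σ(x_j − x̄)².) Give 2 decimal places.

x̄ = (2 + 4 + 5 + 9 + 10 + 13 + 14 + 15 + 16)/9 = 9.77778
Σ(x − x̄)² = 60.4938 + 33.3827 + 22.8272 + 0.604938 + 0.0493827 + 10.3827 + 17.8272 + 27.2716 + 38.716 = 211.556
h = 1/9 + (0.222222)²/211.556 = 0.111111 + 0.000233427 = 0.11

h = 0.11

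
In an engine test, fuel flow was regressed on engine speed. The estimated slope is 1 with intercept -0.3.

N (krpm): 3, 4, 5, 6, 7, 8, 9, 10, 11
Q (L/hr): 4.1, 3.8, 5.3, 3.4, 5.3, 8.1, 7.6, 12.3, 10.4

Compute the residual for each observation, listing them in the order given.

1.4, 0.1, 0.6, -2.3, -1.4, 0.4, -1.1, 2.6, -0.3

N=3: ŷ = -0.3 + 3 = 2.7; e = 4.1 − 2.7 = 1.4
N=4: ŷ = -0.3 + 4 = 3.7; e = 3.8 − 3.7 = 0.1
N=5: ŷ = -0.3 + 5 = 4.7; e = 5.3 − 4.7 = 0.6
N=6: ŷ = -0.3 + 6 = 5.7; e = 3.4 − 5.7 = -2.3
N=7: ŷ = -0.3 + 7 = 6.7; e = 5.3 − 6.7 = -1.4
N=8: ŷ = -0.3 + 8 = 7.7; e = 8.1 − 7.7 = 0.4
N=9: ŷ = -0.3 + 9 = 8.7; e = 7.6 − 8.7 = -1.1
N=10: ŷ = -0.3 + 10 = 9.7; e = 12.3 − 9.7 = 2.6
N=11: ŷ = -0.3 + 11 = 10.7; e = 10.4 − 10.7 = -0.3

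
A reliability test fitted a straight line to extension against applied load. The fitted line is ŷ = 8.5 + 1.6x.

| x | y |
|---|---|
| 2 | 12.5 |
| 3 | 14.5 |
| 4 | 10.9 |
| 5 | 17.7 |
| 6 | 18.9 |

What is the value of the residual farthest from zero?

x=2: ŷ = 8.5 + 1.6·2 = 11.7; r = 12.5 − 11.7 = 0.8
x=3: ŷ = 8.5 + 1.6·3 = 13.3; r = 14.5 − 13.3 = 1.2
x=4: ŷ = 8.5 + 1.6·4 = 14.9; r = 10.9 − 14.9 = -4
x=5: ŷ = 8.5 + 1.6·5 = 16.5; r = 17.7 − 16.5 = 1.2
x=6: ŷ = 8.5 + 1.6·6 = 18.1; r = 18.9 − 18.1 = 0.8
Largest |r| is 4 at x = 4, residual -4.

r = -4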